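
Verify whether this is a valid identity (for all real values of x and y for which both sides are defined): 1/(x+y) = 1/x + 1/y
Claim: 1/(x+y) = 1/x + 1/y.
Test a specific point where both sides are defined: x = 3/2, y = -1.
LHS = 1/(x+y) ≈ 2.0000
RHS = 1/x + 1/y ≈ -0.3333
Since 2.0000 ≠ -0.3333, the equation fails at this point, so it cannot hold for all real values of x and y for which both sides are defined.
1/x + 1/y = (x+y)/(xy), which is not 1/(x+y).

Conclusion: No, this is NOT an identity.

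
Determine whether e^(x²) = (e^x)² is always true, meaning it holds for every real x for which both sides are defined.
No, this is NOT an identity.

Claim: e^(x²) = (e^x)².
Test a specific point where both sides are defined: x = -1.
LHS = e^(x²) ≈ 2.7183
RHS = (e^x)² ≈ 0.1353
Since 2.7183 ≠ 0.1353, the equation fails at this point, so it cannot hold for every real x for which both sides are defined.
(e^x)² = e^(2x), and 2x ≠ x² in general.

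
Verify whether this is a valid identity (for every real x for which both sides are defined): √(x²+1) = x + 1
Claim: √(x²+1) = x + 1.
Test a specific point where both sides are defined: x = 2.
LHS = √(x²+1) ≈ 2.2361
RHS = x + 1 ≈ 3.0000
Since 2.2361 ≠ 3.0000, the equation fails at this point, so it cannot hold for every real x for which both sides are defined.
(x+1)² = x² + 2x + 1 ≠ x² + 1 unless x = 0.

Conclusion: No, this is NOT an identity.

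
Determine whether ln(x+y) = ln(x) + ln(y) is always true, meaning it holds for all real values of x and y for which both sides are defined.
No, this is NOT an identity.

Claim: ln(x+y) = ln(x) + ln(y).
Test a specific point where both sides are defined: x = 4, y = 3/2.
LHS = ln(x+y) ≈ 1.7047
RHS = ln(x) + ln(y) ≈ 1.7918
Since 1.7047 ≠ 1.7918, the equation fails at this point, so it cannot hold for all real values of x and y for which both sides are defined.
ln(x) + ln(y) = ln(xy), not ln(x+y).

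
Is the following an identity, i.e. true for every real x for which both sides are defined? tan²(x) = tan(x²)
Claim: tan²(x) = tan(x²).
Test a specific point where both sides are defined: x = π/4.
LHS = tan²(x) ≈ 1.0000
RHS = tan(x²) ≈ 0.7092
Since 1.0000 ≠ 0.7092, the equation fails at this point, so it cannot hold for every real x for which both sides are defined.
tan²(x) means (tan x)², squaring the output; tan(x²) squares the input. These are different functions.

Conclusion: No, this is NOT an identity.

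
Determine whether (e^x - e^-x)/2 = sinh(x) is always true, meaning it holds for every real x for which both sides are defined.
Yes, this is an identity.

Claim: (e^x - e^-x)/2 = sinh(x).
Reasoning: This is exactly the definition of the hyperbolic sine: sinh(x) := (e^x - e^-x)/2.
So the two sides agree for every real x for which both sides are defined.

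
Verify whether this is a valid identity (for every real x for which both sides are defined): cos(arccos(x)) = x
Claim: cos(arccos(x)) = x.
Reasoning: For -1 ≤ x ≤ 1 (where arccos is defined), arccos(x) is by definition an angle whose cosine equals x. Taking the cosine of that angle returns x. (Note the other order, arccos(cos x) = x, is NOT an identity.)
So the two sides agree for every real x for which both sides are defined.

Conclusion: Yes, this is an identity.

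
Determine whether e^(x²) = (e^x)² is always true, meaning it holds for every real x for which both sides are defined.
No, this is NOT an identity.

Claim: e^(x²) = (e^x)².
Test a specific point where both sides are defined: x = -2.
LHS = e^(x²) ≈ 54.5982
RHS = (e^x)² ≈ 0.0183
Since 54.5982 ≠ 0.0183, the equation fails at this point, so it cannot hold for every real x for which both sides are defined.
(e^x)² = e^(2x), and 2x ≠ x² in general.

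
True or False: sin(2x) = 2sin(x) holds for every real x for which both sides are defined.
False.

Claim: sin(2x) = 2sin(x).
Test a specific point where both sides are defined: x = π/6.
LHS = sin(2x) ≈ 0.8660
RHS = 2sin(x) ≈ 1.0000
Since 0.8660 ≠ 1.0000, the equation fails at this point, so it cannot hold for every real x for which both sides are defined.
The correct double-angle formula is sin(2x) = 2sin(x)cos(x).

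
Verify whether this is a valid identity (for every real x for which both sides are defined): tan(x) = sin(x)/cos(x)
Yes, this is an identity.

Claim: tan(x) = sin(x)/cos(x).
Reasoning: For an angle x whose terminal point on the unit circle is (cos x, sin x), tan(x) is defined as the ratio (second coordinate)/(first coordinate) = sin(x)/cos(x), wherever cos(x) ≠ 0.
So the two sides agree for every real x for which both sides are defined.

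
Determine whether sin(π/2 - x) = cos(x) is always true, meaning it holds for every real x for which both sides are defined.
Yes, this is an identity.

Claim: sin(π/2 - x) = cos(x).
Reasoning: Use sin(u - v) = sin(u)cos(v) - cos(u)sin(v) with u = π/2, v = x: sin(π/2)cos(x) - cos(π/2)sin(x) = 1·cos(x) - 0·sin(x) = cos(x).
So the two sides agree for every real x for which both sides are defined.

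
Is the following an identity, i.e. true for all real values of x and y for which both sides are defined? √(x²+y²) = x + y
No, this is NOT an identity.

Claim: √(x²+y²) = x + y.
Test a specific point where both sides are defined: x = -2, y = 3.
LHS = √(x²+y²) ≈ 3.6056
RHS = x + y ≈ 1.0000
Since 3.6056 ≠ 1.0000, the equation fails at this point, so it cannot hold for all real values of x and y for which both sides are defined.
(x+y)² = x² + 2xy + y², not x² + y², so the square root does not split this way.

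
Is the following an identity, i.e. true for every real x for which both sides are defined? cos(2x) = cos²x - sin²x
Yes, this is an identity.

Claim: cos(2x) = cos²x - sin²x.
Reasoning: Put y = x in the addition formula cos(x+y) = cos(x)cos(y) - sin(x)sin(y): cos(2x) = cos²x - sin²x.
So the two sides agree for every real x for which both sides are defined.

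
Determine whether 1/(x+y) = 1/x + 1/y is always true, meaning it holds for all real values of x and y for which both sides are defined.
Claim: 1/(x+y) = 1/x + 1/y.
Test a specific point where both sides are defined: x = -2, y = -2.
LHS = 1/(x+y) ≈ -0.2500
RHS = 1/x + 1/y ≈ -1.0000
Since -0.2500 ≠ -1.0000, the equation fails at this point, so it cannot hold for all real values of x and y for which both sides are defined.
1/x + 1/y = (x+y)/(xy), which is not 1/(x+y).

Conclusion: No, this is NOT an identity.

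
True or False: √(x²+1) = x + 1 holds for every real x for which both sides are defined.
False.

Claim: √(x²+1) = x + 1.
Test a specific point where both sides are defined: x = 1/2.
LHS = √(x²+1) ≈ 1.1180
RHS = x + 1 ≈ 1.5000
Since 1.1180 ≠ 1.5000, the equation fails at this point, so it cannot hold for every real x for which both sides are defined.
(x+1)² = x² + 2x + 1 ≠ x² + 1 unless x = 0.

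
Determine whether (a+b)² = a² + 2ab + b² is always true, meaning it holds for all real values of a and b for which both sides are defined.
Yes, this is an identity.

Claim: (a+b)² = a² + 2ab + b².
Reasoning: Expand: (a+b)² = (a+b)(a+b) = a·a + a·b + b·a + b·b = a² + 2ab + b².
So the two sides agree for all real values of a and b for which both sides are defined.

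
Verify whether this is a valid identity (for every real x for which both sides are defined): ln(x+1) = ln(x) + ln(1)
No, this is NOT an identity.

Claim: ln(x+1) = ln(x) + ln(1).
Test a specific point where both sides are defined: x = 5.
LHS = ln(x+1) ≈ 1.7918
RHS = ln(x) + ln(1) ≈ 1.6094
Since 1.7918 ≠ 1.6094, the equation fails at this point, so it cannot hold for every real x for which both sides are defined.
ln(1) = 0, so the right side is just ln(x), which differs from ln(x+1).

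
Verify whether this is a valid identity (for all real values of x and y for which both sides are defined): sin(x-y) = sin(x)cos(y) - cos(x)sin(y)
Yes, this is an identity.

Claim: sin(x-y) = sin(x)cos(y) - cos(x)sin(y).
Reasoning: Replace y by -y in sin(x+y) = sin(x)cos(y) + cos(x)sin(y) and use cos(-y) = cos(y), sin(-y) = -sin(y): sin(x-y) = sin(x)cos(y) - cos(x)sin(y).
So the two sides agree for all real values of x and y for which both sides are defined.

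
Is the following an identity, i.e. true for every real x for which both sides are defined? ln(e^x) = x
Claim: ln(e^x) = x.
Reasoning: ln is the inverse of the exponential: ln(e^x) asks for the exponent p with e^p = e^x, and since e^p is one-to-one that exponent is p = x.
So the two sides agree for every real x for which both sides are defined.

Conclusion: Yes, this is an identity.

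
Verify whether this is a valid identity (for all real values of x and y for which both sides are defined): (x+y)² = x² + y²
No, this is NOT an identity.

Claim: (x+y)² = x² + y².
Test a specific point where both sides are defined: x = -1, y = 3.
LHS = (x+y)² ≈ 4.0000
RHS = x² + y² ≈ 10.0000
Since 4.0000 ≠ 10.0000, the equation fails at this point, so it cannot hold for all real values of x and y for which both sides are defined.
The correct expansion is (x+y)² = x² + 2xy + y²; the cross term 2xy is missing.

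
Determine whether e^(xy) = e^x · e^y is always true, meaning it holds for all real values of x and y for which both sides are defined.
No, this is NOT an identity.

Claim: e^(xy) = e^x · e^y.
Test a specific point where both sides are defined: x = -1, y = 4.
LHS = e^(xy) ≈ 0.0183
RHS = e^x · e^y ≈ 20.0855
Since 0.0183 ≠ 20.0855, the equation fails at this point, so it cannot hold for all real values of x and y for which both sides are defined.
e^x · e^y = e^(x+y), not e^(xy).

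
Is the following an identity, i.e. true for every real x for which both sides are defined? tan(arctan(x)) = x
Claim: tan(arctan(x)) = x.
Reasoning: For every real x, arctan(x) is by definition the angle in (-π/2, π/2) whose tangent equals x. Taking the tangent of that angle returns x.
So the two sides agree for every real x for which both sides are defined.

Conclusion: Yes, this is an identity.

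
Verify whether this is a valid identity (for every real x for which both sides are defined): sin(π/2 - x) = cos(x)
Claim: sin(π/2 - x) = cos(x).
Reasoning: Use sin(u - v) = sin(u)cos(v) - cos(u)sin(v) with u = π/2, v = x: sin(π/2)cos(x) - cos(π/2)sin(x) = 1·cos(x) - 0·sin(x) = cos(x).
So the two sides agree for every real x for which both sides are defined.

Conclusion: Yes, this is an identity.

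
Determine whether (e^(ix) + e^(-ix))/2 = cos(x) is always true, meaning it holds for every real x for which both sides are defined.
Claim: (e^(ix) + e^(-ix))/2 = cos(x).
Reasoning: By Euler's formula e^(ix) = cos(x) + i·sin(x) and e^(-ix) = cos(x) - i·sin(x). Adding cancels the sine terms: e^(ix) + e^(-ix) = 2cos(x); divide by 2.
So the two sides agree for every real x for which both sides are defined.

Conclusion: Yes, this is an identity.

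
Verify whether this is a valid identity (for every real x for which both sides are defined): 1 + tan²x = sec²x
Yes, this is an identity.

Claim: 1 + tan²x = sec²x.
Reasoning: Start from sin²x + cos²x = 1 and divide every term by cos²x (allowed wherever tan x and sec x are defined): tan²x + 1 = 1/cos²x = sec²x.
So the two sides agree for every real x for which both sides are defined.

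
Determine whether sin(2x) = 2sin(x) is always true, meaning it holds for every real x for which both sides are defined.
No, this is NOT an identity.

Claim: sin(2x) = 2sin(x).
Test a specific point where both sides are defined: x = π/6.
LHS = sin(2x) ≈ 0.8660
RHS = 2sin(x) ≈ 1.0000
Since 0.8660 ≠ 1.0000, the equation fails at this point, so it cannot hold for every real x for which both sides are defined.
The correct double-angle formula is sin(2x) = 2sin(x)cos(x).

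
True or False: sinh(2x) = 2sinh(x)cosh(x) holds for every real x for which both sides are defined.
Claim: sinh(2x) = 2sinh(x)cosh(x).
Reasoning: 2sinh(x)cosh(x) = 2 · (e^x - e^-x)/2 · (e^x + e^-x)/2 = (e^(2x) - e^(-2x))/2 = sinh(2x).
So the two sides agree for every real x for which both sides are defined.

Conclusion: True.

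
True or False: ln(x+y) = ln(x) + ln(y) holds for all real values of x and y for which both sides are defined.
False.

Claim: ln(x+y) = ln(x) + ln(y).
Test a specific point where both sides are defined: x = 5, y = 3.
LHS = ln(x+y) ≈ 2.0794
RHS = ln(x) + ln(y) ≈ 2.7081
Since 2.0794 ≠ 2.7081, the equation fails at this point, so it cannot hold for all real values of x and y for which both sides are defined.
ln(x) + ln(y) = ln(xy), not ln(x+y).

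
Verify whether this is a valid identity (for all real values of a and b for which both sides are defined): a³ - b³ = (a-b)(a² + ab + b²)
Yes, this is an identity.

Claim: a³ - b³ = (a-b)(a² + ab + b²).
Reasoning: Expand the right side: (a-b)(a² + ab + b²) = a³ + a²b + ab² - a²b - ab² - b³ = a³ - b³ (the middle terms cancel in pairs).
So the two sides agree for all real values of a and b for which both sides are defined.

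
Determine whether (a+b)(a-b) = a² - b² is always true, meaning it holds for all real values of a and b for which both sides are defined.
Yes, this is an identity.

Claim: (a+b)(a-b) = a² - b².
Reasoning: Expand: (a+b)(a-b) = a² - ab + ba - b² = a² - b² (the cross terms cancel).
So the two sides agree for all real values of a and b for which both sides are defined.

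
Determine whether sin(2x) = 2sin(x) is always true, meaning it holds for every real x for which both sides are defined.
Claim: sin(2x) = 2sin(x).
Test a specific point where both sides are defined: x = 2π/3.
LHS = sin(2x) ≈ -0.8660
RHS = 2sin(x) ≈ 1.7321
Since -0.8660 ≠ 1.7321, the equation fails at this point, so it cannot hold for every real x for which both sides are defined.
The correct double-angle formula is sin(2x) = 2sin(x)cos(x).

Conclusion: No, this is NOT an identity.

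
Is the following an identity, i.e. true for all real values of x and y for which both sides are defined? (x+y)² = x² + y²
No, this is NOT an identity.

Claim: (x+y)² = x² + y².
Test a specific point where both sides are defined: x = 3/2, y = 3.
LHS = (x+y)² ≈ 20.2500
RHS = x² + y² ≈ 11.2500
Since 20.2500 ≠ 11.2500, the equation fails at this point, so it cannot hold for all real values of x and y for which both sides are defined.
The correct expansion is (x+y)² = x² + 2xy + y²; the cross term 2xy is missing.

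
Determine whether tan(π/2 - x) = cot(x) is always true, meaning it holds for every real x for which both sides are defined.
Claim: tan(π/2 - x) = cot(x).
Reasoning: tan(π/2 - x) = sin(π/2 - x)/cos(π/2 - x) = cos(x)/sin(x) = cot(x), using the cofunction identities sin(π/2 - x) = cos(x) and cos(π/2 - x) = sin(x).
So the two sides agree for every real x for which both sides are defined.

Conclusion: Yes, this is an identity.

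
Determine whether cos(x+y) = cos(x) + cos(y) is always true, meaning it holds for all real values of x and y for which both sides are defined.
No, this is NOT an identity.

Claim: cos(x+y) = cos(x) + cos(y).
Test a specific point where both sides are defined: x = π, y = 2π/3.
LHS = cos(x+y) ≈ 0.5000
RHS = cos(x) + cos(y) ≈ -1.5000
Since 0.5000 ≠ -1.5000, the equation fails at this point, so it cannot hold for all real values of x and y for which both sides are defined.
The correct expansion is cos(x+y) = cos(x)cos(y) - sin(x)sin(y); cosine is not additive.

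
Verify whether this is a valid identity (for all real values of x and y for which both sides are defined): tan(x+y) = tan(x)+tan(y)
Claim: tan(x+y) = tan(x)+tan(y).
Test a specific point where both sides are defined: x = -π/4, y = -π/3.
LHS = tan(x+y) ≈ 3.7321
RHS = tan(x)+tan(y) ≈ -2.7321
Since 3.7321 ≠ -2.7321, the equation fails at this point, so it cannot hold for all real values of x and y for which both sides are defined.
The correct formula is tan(x+y) = (tan(x) + tan(y))/(1 - tan(x)tan(y)).

Conclusion: No, this is NOT an identity.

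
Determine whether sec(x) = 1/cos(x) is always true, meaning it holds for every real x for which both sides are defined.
Yes, this is an identity.

Claim: sec(x) = 1/cos(x).
Reasoning: sec(x) is by definition the reciprocal of cos(x), wherever cos(x) ≠ 0.
So the two sides agree for every real x for which both sides are defined.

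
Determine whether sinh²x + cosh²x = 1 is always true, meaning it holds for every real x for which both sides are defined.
No, this is NOT an identity.

Claim: sinh²x + cosh²x = 1.
Test a specific point where both sides are defined: x = 3/2.
LHS = sinh²x + cosh²x ≈ 10.0677
RHS = 1 ≈ 1.0000
Since 10.0677 ≠ 1.0000, the equation fails at this point, so it cannot hold for every real x for which both sides are defined.
The correct hyperbolic identity is cosh²x - sinh²x = 1 (a difference); the sum sinh²x + cosh²x equals cosh(2x).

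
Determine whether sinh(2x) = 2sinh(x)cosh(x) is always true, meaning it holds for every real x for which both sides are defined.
Yes, this is an identity.

Claim: sinh(2x) = 2sinh(x)cosh(x).
Reasoning: 2sinh(x)cosh(x) = 2 · (e^x - e^-x)/2 · (e^x + e^-x)/2 = (e^(2x) - e^(-2x))/2 = sinh(2x).
So the two sides agree for every real x for which both sides are defined.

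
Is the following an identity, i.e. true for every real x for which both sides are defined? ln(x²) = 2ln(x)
Yes, this is an identity.

Claim: ln(x²) = 2ln(x).
Reasoning: The right side requires x > 0. For x > 0, x² = (e^(ln x))² = e^(2ln x), so ln(x²) = 2ln(x). (For x < 0 the right side is undefined, so those values are outside the claim.)
So the two sides agree for every real x for which both sides are defined.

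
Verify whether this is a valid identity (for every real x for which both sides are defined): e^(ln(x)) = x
Claim: e^(ln(x)) = x.
Reasoning: For x > 0, ln(x) is by definition the exponent p such that e^p = x. Raising e to that exponent therefore returns x: e^(ln x) = x.
So the two sides agree for every real x for which both sides are defined.

Conclusion: Yes, this is an identity.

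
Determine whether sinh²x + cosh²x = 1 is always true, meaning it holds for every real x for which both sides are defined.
No, this is NOT an identity.

Claim: sinh²x + cosh²x = 1.
Test a specific point where both sides are defined: x = 1/2.
LHS = sinh²x + cosh²x ≈ 1.5431
RHS = 1 ≈ 1.0000
Since 1.5431 ≠ 1.0000, the equation fails at this point, so it cannot hold for every real x for which both sides are defined.
The correct hyperbolic identity is cosh²x - sinh²x = 1 (a difference); the sum sinh²x + cosh²x equals cosh(2x).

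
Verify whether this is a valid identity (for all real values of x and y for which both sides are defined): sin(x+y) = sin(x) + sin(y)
No, this is NOT an identity.

Claim: sin(x+y) = sin(x) + sin(y).
Test a specific point where both sides are defined: x = π/6, y = 3π/4.
LHS = sin(x+y) ≈ 0.2588
RHS = sin(x) + sin(y) ≈ 1.2071
Since 0.2588 ≠ 1.2071, the equation fails at this point, so it cannot hold for all real values of x and y for which both sides are defined.
The correct expansion is sin(x+y) = sin(x)cos(y) + cos(x)sin(y); sine is not additive.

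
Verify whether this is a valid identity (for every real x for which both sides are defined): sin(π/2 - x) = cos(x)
Claim: sin(π/2 - x) = cos(x).
Reasoning: Use sin(u - v) = sin(u)cos(v) - cos(u)sin(v) with u = π/2, v = x: sin(π/2)cos(x) - cos(π/2)sin(x) = 1·cos(x) - 0·sin(x) = cos(x).
So the two sides agree for every real x for which both sides are defined.

Conclusion: Yes, this is an identity.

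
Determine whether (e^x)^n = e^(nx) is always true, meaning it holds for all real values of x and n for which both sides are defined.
Claim: (e^x)^n = e^(nx).
Reasoning: e^x is a positive real number, and for a positive base B and real exponent n, B^n = e^(n·ln B). With B = e^x, ln B = x, so (e^x)^n = e^(n·x).
So the two sides agree for all real values of x and n for which both sides are defined.

Conclusion: Yes, this is an identity.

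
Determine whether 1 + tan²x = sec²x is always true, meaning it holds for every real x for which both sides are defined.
Claim: 1 + tan²x = sec²x.
Reasoning: Start from sin²x + cos²x = 1 and divide every term by cos²x (allowed wherever tan x and sec x are defined): tan²x + 1 = 1/cos²x = sec²x.
So the two sides agree for every real x for which both sides are defined.

Conclusion: Yes, this is an identity.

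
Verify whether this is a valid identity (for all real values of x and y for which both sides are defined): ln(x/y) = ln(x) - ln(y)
Claim: ln(x/y) = ln(x) - ln(y).
Reasoning: Both sides are simultaneously defined only when x, y > 0. Write x = e^p, y = e^q. Then x/y = e^(p-q), so ln(x/y) = p - q = ln(x) - ln(y).
So the two sides agree for all real values of x and y for which both sides are defined.

Conclusion: Yes, this is an identity.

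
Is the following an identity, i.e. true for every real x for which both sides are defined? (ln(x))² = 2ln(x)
Claim: (ln(x))² = 2ln(x).
Test a specific point where both sides are defined: x = 5.
LHS = (ln(x))² ≈ 2.5903
RHS = 2ln(x) ≈ 3.2189
Since 2.5903 ≠ 3.2189, the equation fails at this point, so it cannot hold for every real x for which both sides are defined.
2ln(x) equals ln(x²), which is not the same as (ln x)².

Conclusion: No, this is NOT an identity.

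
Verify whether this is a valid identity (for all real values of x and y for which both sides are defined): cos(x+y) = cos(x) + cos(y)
No, this is NOT an identity.

Claim: cos(x+y) = cos(x) + cos(y).
Test a specific point where both sides are defined: x = π, y = -π/2.
LHS = cos(x+y) ≈ 0.0000
RHS = cos(x) + cos(y) ≈ -1.0000
Since 0.0000 ≠ -1.0000, the equation fails at this point, so it cannot hold for all real values of x and y for which both sides are defined.
The correct expansion is cos(x+y) = cos(x)cos(y) - sin(x)sin(y); cosine is not additive.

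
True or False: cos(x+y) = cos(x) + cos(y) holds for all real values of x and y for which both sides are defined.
Claim: cos(x+y) = cos(x) + cos(y).
Test a specific point where both sides are defined: x = π, y = -π/6.
LHS = cos(x+y) ≈ -0.8660
RHS = cos(x) + cos(y) ≈ -0.1340
Since -0.8660 ≠ -0.1340, the equation fails at this point, so it cannot hold for all real values of x and y for which both sides are defined.
The correct expansion is cos(x+y) = cos(x)cos(y) - sin(x)sin(y); cosine is not additive.

Conclusion: False.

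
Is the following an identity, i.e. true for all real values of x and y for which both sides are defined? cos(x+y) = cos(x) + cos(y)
Claim: cos(x+y) = cos(x) + cos(y).
Test a specific point where both sides are defined: x = -π/2, y = -π/6.
LHS = cos(x+y) ≈ -0.5000
RHS = cos(x) + cos(y) ≈ 0.8660
Since -0.5000 ≠ 0.8660, the equation fails at this point, so it cannot hold for all real values of x and y for which both sides are defined.
The correct expansion is cos(x+y) = cos(x)cos(y) - sin(x)sin(y); cosine is not additive.

Conclusion: No, this is NOT an identity.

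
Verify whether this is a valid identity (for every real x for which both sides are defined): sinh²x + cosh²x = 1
Claim: sinh²x + cosh²x = 1.
Test a specific point where both sides are defined: x = -2.
LHS = sinh²x + cosh²x ≈ 27.3082
RHS = 1 ≈ 1.0000
Since 27.3082 ≠ 1.0000, the equation fails at this point, so it cannot hold for every real x for which both sides are defined.
The correct hyperbolic identity is cosh²x - sinh²x = 1 (a difference); the sum sinh²x + cosh²x equals cosh(2x).

Conclusion: No, this is NOT an identity.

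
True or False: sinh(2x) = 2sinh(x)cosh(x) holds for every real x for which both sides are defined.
True.

Claim: sinh(2x) = 2sinh(x)cosh(x).
Reasoning: 2sinh(x)cosh(x) = 2 · (e^x - e^-x)/2 · (e^x + e^-x)/2 = (e^(2x) - e^(-2x))/2 = sinh(2x).
So the two sides agree for every real x for which both sides are defined.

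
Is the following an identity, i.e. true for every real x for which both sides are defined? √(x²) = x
No, this is NOT an identity.

Claim: √(x²) = x.
Test a specific point where both sides are defined: x = -3.
LHS = √(x²) ≈ 3.0000
RHS = x ≈ -3.0000
Since 3.0000 ≠ -3.0000, the equation fails at this point, so it cannot hold for every real x for which both sides are defined.
√(x²) = |x|, which differs from x whenever x < 0 (both sides are defined for every real x).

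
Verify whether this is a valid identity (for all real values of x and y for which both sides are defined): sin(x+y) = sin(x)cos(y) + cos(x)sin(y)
Claim: sin(x+y) = sin(x)cos(y) + cos(x)sin(y).
Reasoning: By Euler's formula e^(i(x+y)) = e^(ix)·e^(iy) = (cos x + i·sin x)(cos y + i·sin y). The imaginary part of the left side is sin(x+y); the imaginary part of the product is sin(x)cos(y) + cos(x)sin(y).
So the two sides agree for all real values of x and y for which both sides are defined.

Conclusion: Yes, this is an identity.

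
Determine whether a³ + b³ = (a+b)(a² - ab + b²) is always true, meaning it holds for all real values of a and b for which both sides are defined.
Claim: a³ + b³ = (a+b)(a² - ab + b²).
Reasoning: Expand the right side: (a+b)(a² - ab + b²) = a³ - a²b + ab² + a²b - ab² + b³ = a³ + b³ (the middle terms cancel in pairs).
So the two sides agree for all real values of a and b for which both sides are defined.

Conclusion: Yes, this is an identity.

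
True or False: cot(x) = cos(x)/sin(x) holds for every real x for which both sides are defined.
True.

Claim: cot(x) = cos(x)/sin(x).
Reasoning: cot(x) is defined as 1/tan(x) = 1/(sin(x)/cos(x)) = cos(x)/sin(x), wherever sin(x) ≠ 0.
So the two sides agree for every real x for which both sides are defined.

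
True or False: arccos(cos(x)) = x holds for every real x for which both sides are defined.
False.

Claim: arccos(cos(x)) = x.
Test a specific point where both sides are defined: x = -π/6.
LHS = arccos(cos(x)) ≈ 0.5236
RHS = x ≈ -0.5236
Since 0.5236 ≠ -0.5236, the equation fails at this point, so it cannot hold for every real x for which both sides are defined.
arccos only returns values in [0, π], so arccos(cos(x)) = x holds only for x in that interval, not for all real x.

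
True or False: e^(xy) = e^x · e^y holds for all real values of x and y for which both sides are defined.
Claim: e^(xy) = e^x · e^y.
Test a specific point where both sides are defined: x = -3, y = 3.
LHS = e^(xy) ≈ 0.0001
RHS = e^x · e^y ≈ 1.0000
Since 0.0001 ≠ 1.0000, the equation fails at this point, so it cannot hold for all real values of x and y for which both sides are defined.
e^x · e^y = e^(x+y), not e^(xy).

Conclusion: False.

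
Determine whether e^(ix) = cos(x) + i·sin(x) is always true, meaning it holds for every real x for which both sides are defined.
Yes, this is an identity.

Claim: e^(ix) = cos(x) + i·sin(x).
Reasoning: Euler's formula. Expand e^(ix) = Σ (ix)^k / k!. Since i² = -1, the even-k terms are Σ (-1)^m x^(2m)/(2m)! = cos(x) and the odd-k terms are i · Σ (-1)^m x^(2m+1)/(2m+1)! = i·sin(x).
So the two sides agree for every real x for which both sides are defined.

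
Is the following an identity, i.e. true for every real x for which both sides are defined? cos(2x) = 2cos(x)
No, this is NOT an identity.

Claim: cos(2x) = 2cos(x).
Test a specific point where both sides are defined: x = 3π/4.
LHS = cos(2x) ≈ 0.0000
RHS = 2cos(x) ≈ -1.4142
Since 0.0000 ≠ -1.4142, the equation fails at this point, so it cannot hold for every real x for which both sides are defined.
The correct double-angle formula is cos(2x) = cos²x - sin²x.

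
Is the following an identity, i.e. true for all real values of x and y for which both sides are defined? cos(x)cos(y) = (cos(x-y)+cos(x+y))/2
Claim: cos(x)cos(y) = (cos(x-y)+cos(x+y))/2.
Reasoning: cos(x-y) = cos(x)cos(y) + sin(x)sin(y) and cos(x+y) = cos(x)cos(y) - sin(x)sin(y). Adding, cos(x-y) + cos(x+y) = 2cos(x)cos(y); divide by 2.
So the two sides agree for all real values of x and y for which both sides are defined.

Conclusion: Yes, this is an identity.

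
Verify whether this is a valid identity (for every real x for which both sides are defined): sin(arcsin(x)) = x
Yes, this is an identity.

Claim: sin(arcsin(x)) = x.
Reasoning: For -1 ≤ x ≤ 1 (where arcsin is defined), arcsin(x) is by definition an angle whose sine equals x. Taking the sine of that angle returns x. (Note the other order, arcsin(sin x) = x, is NOT an identity.)
So the two sides agree for every real x for which both sides are defined.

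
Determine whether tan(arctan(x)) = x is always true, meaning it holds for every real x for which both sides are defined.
Claim: tan(arctan(x)) = x.
Reasoning: For every real x, arctan(x) is by definition the angle in (-π/2, π/2) whose tangent equals x. Taking the tangent of that angle returns x.
So the two sides agree for every real x for which both sides are defined.

Conclusion: Yes, this is an identity.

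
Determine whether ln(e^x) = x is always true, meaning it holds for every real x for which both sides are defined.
Claim: ln(e^x) = x.
Reasoning: ln is the inverse of the exponential: ln(e^x) asks for the exponent p with e^p = e^x, and since e^p is one-to-one that exponent is p = x.
So the two sides agree for every real x for which both sides are defined.

Conclusion: Yes, this is an identity.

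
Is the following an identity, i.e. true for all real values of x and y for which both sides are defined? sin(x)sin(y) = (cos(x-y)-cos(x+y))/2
Yes, this is an identity.

Claim: sin(x)sin(y) = (cos(x-y)-cos(x+y))/2.
Reasoning: cos(x-y) = cos(x)cos(y) + sin(x)sin(y) and cos(x+y) = cos(x)cos(y) - sin(x)sin(y). Subtracting, cos(x-y) - cos(x+y) = 2sin(x)sin(y); divide by 2.
So the two sides agree for all real values of x and y for which both sides are defined.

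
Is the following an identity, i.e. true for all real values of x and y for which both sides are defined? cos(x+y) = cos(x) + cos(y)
No, this is NOT an identity.

Claim: cos(x+y) = cos(x) + cos(y).
Test a specific point where both sides are defined: x = 3π/4, y = π.
LHS = cos(x+y) ≈ 0.7071
RHS = cos(x) + cos(y) ≈ -1.7071
Since 0.7071 ≠ -1.7071, the equation fails at this point, so it cannot hold for all real values of x and y for which both sides are defined.
The correct expansion is cos(x+y) = cos(x)cos(y) - sin(x)sin(y); cosine is not additive.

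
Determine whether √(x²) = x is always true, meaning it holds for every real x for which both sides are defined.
Claim: √(x²) = x.
Test a specific point where both sides are defined: x = -2.
LHS = √(x²) ≈ 2.0000
RHS = x ≈ -2.0000
Since 2.0000 ≠ -2.0000, the equation fails at this point, so it cannot hold for every real x for which both sides are defined.
√(x²) = |x|, which differs from x whenever x < 0 (both sides are defined for every real x).

Conclusion: No, this is NOT an identity.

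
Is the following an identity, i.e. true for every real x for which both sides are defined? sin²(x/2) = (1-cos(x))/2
Yes, this is an identity.

Claim: sin²(x/2) = (1-cos(x))/2.
Reasoning: Use cos(2θ) = 1 - 2sin²θ with θ = x/2: cos(x) = 1 - 2sin²(x/2). Solving for sin²(x/2) gives (1 - cos(x))/2.
So the two sides agree for every real x for which both sides are defined.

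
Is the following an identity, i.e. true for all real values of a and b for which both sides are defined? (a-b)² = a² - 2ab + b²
Yes, this is an identity.

Claim: (a-b)² = a² - 2ab + b².
Reasoning: Expand: (a-b)² = (a-b)(a-b) = a·a - a·b - b·a + b·b = a² - 2ab + b².
So the two sides agree for all real values of a and b for which both sides are defined.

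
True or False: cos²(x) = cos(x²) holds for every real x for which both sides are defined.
Claim: cos²(x) = cos(x²).
Test a specific point where both sides are defined: x = 3π/4.
LHS = cos²(x) ≈ 0.5000
RHS = cos(x²) ≈ 0.7442
Since 0.5000 ≠ 0.7442, the equation fails at this point, so it cannot hold for every real x for which both sides are defined.
cos²(x) means (cos x)², squaring the output; cos(x²) squares the input. These are different functions.

Conclusion: False.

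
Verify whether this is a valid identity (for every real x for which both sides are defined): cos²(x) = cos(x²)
No, this is NOT an identity.

Claim: cos²(x) = cos(x²).
Test a specific point where both sides are defined: x = 2π/3.
LHS = cos²(x) ≈ 0.2500
RHS = cos(x²) ≈ -0.3202
Since 0.2500 ≠ -0.3202, the equation fails at this point, so it cannot hold for every real x for which both sides are defined.
cos²(x) means (cos x)², squaring the output; cos(x²) squares the input. These are different functions.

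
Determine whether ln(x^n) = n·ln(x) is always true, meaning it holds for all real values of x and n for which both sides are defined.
Yes, this is an identity.

Claim: ln(x^n) = n·ln(x).
Reasoning: The right side requires x > 0. For x > 0, x^n = (e^(ln x))^n = e^(n·ln x), so taking ln of both sides gives ln(x^n) = n·ln(x).
So the two sides agree for all real values of x and n for which both sides are defined.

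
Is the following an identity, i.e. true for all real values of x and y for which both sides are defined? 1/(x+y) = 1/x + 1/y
No, this is NOT an identity.

Claim: 1/(x+y) = 1/x + 1/y.
Test a specific point where both sides are defined: x = 5, y = 2.
LHS = 1/(x+y) ≈ 0.1429
RHS = 1/x + 1/y ≈ 0.7000
Since 0.1429 ≠ 0.7000, the equation fails at this point, so it cannot hold for all real values of x and y for which both sides are defined.
1/x + 1/y = (x+y)/(xy), which is not 1/(x+y).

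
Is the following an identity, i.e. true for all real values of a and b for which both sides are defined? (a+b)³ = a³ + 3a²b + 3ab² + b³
Yes, this is an identity.

Claim: (a+b)³ = a³ + 3a²b + 3ab² + b³.
Reasoning: (a+b)³ = (a+b)(a+b)² = (a+b)(a² + 2ab + b²) = a³ + 2a²b + ab² + a²b + 2ab² + b³ = a³ + 3a²b + 3ab² + b³.
So the two sides agree for all real values of a and b for which both sides are defined.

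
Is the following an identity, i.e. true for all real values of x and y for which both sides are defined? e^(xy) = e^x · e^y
No, this is NOT an identity.

Claim: e^(xy) = e^x · e^y.
Test a specific point where both sides are defined: x = 1/2, y = -3.
LHS = e^(xy) ≈ 0.2231
RHS = e^x · e^y ≈ 0.0821
Since 0.2231 ≠ 0.0821, the equation fails at this point, so it cannot hold for all real values of x and y for which both sides are defined.
e^x · e^y = e^(x+y), not e^(xy).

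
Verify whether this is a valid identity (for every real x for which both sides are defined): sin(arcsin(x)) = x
Claim: sin(arcsin(x)) = x.
Reasoning: For -1 ≤ x ≤ 1 (where arcsin is defined), arcsin(x) is by definition an angle whose sine equals x. Taking the sine of that angle returns x. (Note the other order, arcsin(sin x) = x, is NOT an identity.)
So the two sides agree for every real x for which both sides are defined.

Conclusion: Yes, this is an identity.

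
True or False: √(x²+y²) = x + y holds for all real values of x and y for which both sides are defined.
Claim: √(x²+y²) = x + y.
Test a specific point where both sides are defined: x = 1, y = 4.
LHS = √(x²+y²) ≈ 4.1231
RHS = x + y ≈ 5.0000
Since 4.1231 ≠ 5.0000, the equation fails at this point, so it cannot hold for all real values of x and y for which both sides are defined.
(x+y)² = x² + 2xy + y², not x² + y², so the square root does not split this way.

Conclusion: False.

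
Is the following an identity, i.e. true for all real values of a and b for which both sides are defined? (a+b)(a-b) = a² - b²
Claim: (a+b)(a-b) = a² - b².
Reasoning: Expand: (a+b)(a-b) = a² - ab + ba - b² = a² - b² (the cross terms cancel).
So the two sides agree for all real values of a and b for which both sides are defined.

Conclusion: Yes, this is an identity.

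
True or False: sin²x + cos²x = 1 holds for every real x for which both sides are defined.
True.

Claim: sin²x + cos²x = 1.
Reasoning: The point (cos x, sin x) lies on the unit circle X² + Y² = 1, so cos²x + sin²x = 1 for every real x.
So the two sides agree for every real x for which both sides are defined.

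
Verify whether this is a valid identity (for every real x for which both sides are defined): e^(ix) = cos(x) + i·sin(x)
Yes, this is an identity.

Claim: e^(ix) = cos(x) + i·sin(x).
Reasoning: Euler's formula. Expand e^(ix) = Σ (ix)^k / k!. Since i² = -1, the even-k terms are Σ (-1)^m x^(2m)/(2m)! = cos(x) and the odd-k terms are i · Σ (-1)^m x^(2m+1)/(2m+1)! = i·sin(x).
So the two sides agree for every real x for which both sides are defined.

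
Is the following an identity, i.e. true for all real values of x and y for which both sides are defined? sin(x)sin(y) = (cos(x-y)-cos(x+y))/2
Yes, this is an identity.

Claim: sin(x)sin(y) = (cos(x-y)-cos(x+y))/2.
Reasoning: cos(x-y) = cos(x)cos(y) + sin(x)sin(y) and cos(x+y) = cos(x)cos(y) - sin(x)sin(y). Subtracting, cos(x-y) - cos(x+y) = 2sin(x)sin(y); divide by 2.
So the two sides agree for all real values of x and y for which both sides are defined.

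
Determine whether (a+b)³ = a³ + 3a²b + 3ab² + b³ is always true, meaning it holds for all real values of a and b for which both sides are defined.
Claim: (a+b)³ = a³ + 3a²b + 3ab² + b³.
Reasoning: (a+b)³ = (a+b)(a+b)² = (a+b)(a² + 2ab + b²) = a³ + 2a²b + ab² + a²b + 2ab² + b³ = a³ + 3a²b + 3ab² + b³.
So the two sides agree for all real values of a and b for which both sides are defined.

Conclusion: Yes, this is an identity.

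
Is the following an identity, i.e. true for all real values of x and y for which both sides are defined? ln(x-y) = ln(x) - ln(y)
No, this is NOT an identity.

Claim: ln(x-y) = ln(x) - ln(y).
Test a specific point where both sides are defined: x = 4, y = 3.
LHS = ln(x-y) ≈ 0.0000
RHS = ln(x) - ln(y) ≈ 0.2877
Since 0.0000 ≠ 0.2877, the equation fails at this point, so it cannot hold for all real values of x and y for which both sides are defined.
ln(x) - ln(y) = ln(x/y), not ln(x-y).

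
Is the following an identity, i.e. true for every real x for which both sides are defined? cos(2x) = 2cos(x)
Claim: cos(2x) = 2cos(x).
Test a specific point where both sides are defined: x = -π/3.
LHS = cos(2x) ≈ -0.5000
RHS = 2cos(x) ≈ 1.0000
Since -0.5000 ≠ 1.0000, the equation fails at this point, so it cannot hold for every real x for which both sides are defined.
The correct double-angle formula is cos(2x) = cos²x - sin²x.

Conclusion: No, this is NOT an identity.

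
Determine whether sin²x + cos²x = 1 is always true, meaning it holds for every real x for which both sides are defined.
Claim: sin²x + cos²x = 1.
Reasoning: The point (cos x, sin x) lies on the unit circle X² + Y² = 1, so cos²x + sin²x = 1 for every real x.
So the two sides agree for every real x for which both sides are defined.

Conclusion: Yes, this is an identity.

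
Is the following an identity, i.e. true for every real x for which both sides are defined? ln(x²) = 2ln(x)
Yes, this is an identity.

Claim: ln(x²) = 2ln(x).
Reasoning: The right side requires x > 0. For x > 0, x² = (e^(ln x))² = e^(2ln x), so ln(x²) = 2ln(x). (For x < 0 the right side is undefined, so those values are outside the claim.)
So the two sides agree for every real x for which both sides are defined.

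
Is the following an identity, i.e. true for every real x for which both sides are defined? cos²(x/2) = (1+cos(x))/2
Claim: cos²(x/2) = (1+cos(x))/2.
Reasoning: Use cos(2θ) = 2cos²θ - 1 with θ = x/2: cos(x) = 2cos²(x/2) - 1. Solving for cos²(x/2) gives (1 + cos(x))/2.
So the two sides agree for every real x for which both sides are defined.

Conclusion: Yes, this is an identity.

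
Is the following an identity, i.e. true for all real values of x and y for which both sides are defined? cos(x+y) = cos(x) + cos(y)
No, this is NOT an identity.

Claim: cos(x+y) = cos(x) + cos(y).
Test a specific point where both sides are defined: x = 3π/4, y = -π/6.
LHS = cos(x+y) ≈ -0.2588
RHS = cos(x) + cos(y) ≈ 0.1589
Since -0.2588 ≠ 0.1589, the equation fails at this point, so it cannot hold for all real values of x and y for which both sides are defined.
The correct expansion is cos(x+y) = cos(x)cos(y) - sin(x)sin(y); cosine is not additive.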